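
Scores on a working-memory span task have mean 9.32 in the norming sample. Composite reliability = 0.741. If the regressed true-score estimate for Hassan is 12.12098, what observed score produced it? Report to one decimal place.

13.1

T̂ = ρX + (1 − ρ)μ  ⇒  X = (T̂ − (1 − ρ)μ) / ρ
X = (12.12098 − 0.259 × 9.32) / 0.741 = (12.12098 − 2.41388) / 0.741 = 9.70710 / 0.741 = 13.100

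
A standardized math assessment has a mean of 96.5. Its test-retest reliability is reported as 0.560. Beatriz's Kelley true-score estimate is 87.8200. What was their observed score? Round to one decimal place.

81.0

T̂ = ρX + (1 − ρ)μ  ⇒  X = (T̂ − (1 − ρ)μ) / ρ
X = (87.8200 − 0.440 × 96.5) / 0.560 = (87.8200 − 42.4600) / 0.560 = 45.3600 / 0.560 = 81.000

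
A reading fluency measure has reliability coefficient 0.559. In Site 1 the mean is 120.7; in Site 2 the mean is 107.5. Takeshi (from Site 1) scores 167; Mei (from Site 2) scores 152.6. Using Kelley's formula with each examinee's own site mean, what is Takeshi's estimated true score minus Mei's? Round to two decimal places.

13.87

T̂_Takeshi = 0.559(167) + 0.441(120.7) = 146.5817
T̂_Mei = 0.559(152.6) + 0.441(107.5) = 132.7109
Difference = 146.5817 − 132.7109 = 13.8708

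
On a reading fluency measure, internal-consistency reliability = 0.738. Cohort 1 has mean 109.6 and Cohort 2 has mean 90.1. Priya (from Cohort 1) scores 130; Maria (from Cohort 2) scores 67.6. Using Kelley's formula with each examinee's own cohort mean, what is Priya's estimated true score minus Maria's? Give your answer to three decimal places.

T̂_Priya = 0.738(130) + 0.262(109.6) = 124.65520
T̂_Maria = 0.738(67.6) + 0.262(90.1) = 73.49500
Difference = 124.65520 − 73.49500 = 51.16020

51.160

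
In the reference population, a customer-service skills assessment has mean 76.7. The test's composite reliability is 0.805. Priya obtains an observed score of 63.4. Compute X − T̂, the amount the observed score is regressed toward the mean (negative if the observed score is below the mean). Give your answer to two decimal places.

T̂ = ρX + (1 − ρ)μ
  = 0.805 × 63.4 + 0.195 × 76.7
  = 51.0370 + 14.9565
  = 65.9935
  ≈ 65.993
X − T̂ = 63.4 − 65.993 = -2.593 → -2.59

-2.59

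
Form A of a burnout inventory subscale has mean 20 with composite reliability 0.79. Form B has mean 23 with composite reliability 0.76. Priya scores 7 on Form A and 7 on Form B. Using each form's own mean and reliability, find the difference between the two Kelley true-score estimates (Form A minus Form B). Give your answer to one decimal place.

-1.1

T̂_A = 0.79(7) + 0.21(20) = 9.730
T̂_B = 0.76(7) + 0.24(23) = 10.840
T̂_A − T̂_B = -1.110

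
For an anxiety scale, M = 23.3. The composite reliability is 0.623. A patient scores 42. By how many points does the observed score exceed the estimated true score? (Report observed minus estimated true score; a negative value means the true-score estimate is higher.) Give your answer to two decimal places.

7.05

T̂ = 0.623(42) + 0.377(23.3) = 26.166 + 8.7841 = 34.9501 → 34.950
X − T̂ = 42 − 34.950 = 7.050 → 7.05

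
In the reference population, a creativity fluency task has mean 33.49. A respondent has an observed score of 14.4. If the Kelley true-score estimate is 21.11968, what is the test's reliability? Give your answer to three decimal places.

T̂ = ρX + (1 − ρ)μ  ⇒  T̂ − μ = ρ(X − μ)
ρ = (T̂ − μ)/(X − μ) = (21.11968 − 33.49) / (14.4 − 33.49) = -12.37032 / -19.09 = 0.64800

0.648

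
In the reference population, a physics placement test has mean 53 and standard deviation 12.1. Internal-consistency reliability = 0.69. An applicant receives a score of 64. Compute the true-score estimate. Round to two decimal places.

T̂ = 0.69(64) + 0.31(53) = 44.16 + 16.43 = 60.590 → 60.59

60.59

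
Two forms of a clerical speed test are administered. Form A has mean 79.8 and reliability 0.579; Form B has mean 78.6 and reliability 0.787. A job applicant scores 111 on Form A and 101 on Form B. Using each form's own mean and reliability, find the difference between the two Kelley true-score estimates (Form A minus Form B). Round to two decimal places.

T̂_A = 0.579(111) + 0.421(79.8) = 97.8648
T̂_B = 0.787(101) + 0.213(78.6) = 96.2288
T̂_A − T̂_B = 1.6360

1.64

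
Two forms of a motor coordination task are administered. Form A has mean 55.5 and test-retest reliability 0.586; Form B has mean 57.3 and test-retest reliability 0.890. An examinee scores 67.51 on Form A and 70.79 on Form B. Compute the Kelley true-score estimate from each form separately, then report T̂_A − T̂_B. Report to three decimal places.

-6.768

T̂_A = 0.586(67.51) + 0.414(55.5) = 62.53786
T̂_B = 0.890(70.79) + 0.110(57.3) = 69.30610
T̂_A − T̂_B = -6.76824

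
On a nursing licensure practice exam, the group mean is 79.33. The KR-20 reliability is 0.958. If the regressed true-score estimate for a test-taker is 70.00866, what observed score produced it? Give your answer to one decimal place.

69.6

T̂ = ρX + (1 − ρ)μ  ⇒  X = (T̂ − (1 − ρ)μ) / ρ
X = (70.00866 − 0.042 × 79.33) / 0.958 = (70.00866 − 3.33186) / 0.958 = 66.67680 / 0.958 = 69.600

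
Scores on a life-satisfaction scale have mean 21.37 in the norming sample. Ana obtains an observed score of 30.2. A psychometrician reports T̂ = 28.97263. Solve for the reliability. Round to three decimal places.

T̂ = ρX + (1 − ρ)μ  ⇒  T̂ − μ = ρ(X − μ)
ρ = (T̂ − μ)/(X − μ) = (28.97263 − 21.37) / (30.2 − 21.37) = 7.60263 / 8.83 = 0.86100

0.861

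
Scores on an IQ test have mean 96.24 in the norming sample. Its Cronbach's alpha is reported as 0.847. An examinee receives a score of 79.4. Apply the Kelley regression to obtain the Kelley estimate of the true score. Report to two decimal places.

Kelley's formula gives T̂ = 0.847·79.4 + 0.153·96.24 = 67.2518 + 14.72472 = 81.977.

81.98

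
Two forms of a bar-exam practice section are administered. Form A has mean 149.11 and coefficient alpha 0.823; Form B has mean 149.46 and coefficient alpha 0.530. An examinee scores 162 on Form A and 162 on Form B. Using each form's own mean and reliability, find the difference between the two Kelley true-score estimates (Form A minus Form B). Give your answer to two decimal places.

T̂_A = 0.823(162) + 0.177(149.11) = 159.7185
T̂_B = 0.530(162) + 0.470(149.46) = 156.1062
T̂_A − T̂_B = 3.6123

3.61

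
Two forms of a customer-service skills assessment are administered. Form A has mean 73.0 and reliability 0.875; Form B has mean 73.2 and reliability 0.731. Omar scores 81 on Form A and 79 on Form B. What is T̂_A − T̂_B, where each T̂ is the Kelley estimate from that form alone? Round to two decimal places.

2.56

T̂_A = 0.875(81) + 0.125(73.0) = 80.0000
T̂_B = 0.731(79) + 0.269(73.2) = 77.4398
T̂_A − T̂_B = 2.5602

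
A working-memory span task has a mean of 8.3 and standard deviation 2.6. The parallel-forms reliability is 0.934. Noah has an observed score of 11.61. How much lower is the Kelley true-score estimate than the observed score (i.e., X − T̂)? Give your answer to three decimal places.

T̂ = ρX + (1 − ρ)μ
  = 0.934 × 11.61 + 0.066 × 8.3
  = 10.84374 + 0.5478
  = 11.39154
  ≈ 11.3915
X − T̂ = 11.61 − 11.3915 = 0.2185 → 0.218

0.218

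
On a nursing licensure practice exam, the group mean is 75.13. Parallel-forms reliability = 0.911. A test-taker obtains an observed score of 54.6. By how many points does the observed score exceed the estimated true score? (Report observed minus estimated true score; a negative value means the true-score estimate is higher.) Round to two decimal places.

T̂ = 0.911(54.6) + 0.089(75.13) = 49.7406 + 6.68657 = 56.4272 → 56.427
X − T̂ = 54.6 − 56.427 = -1.827 → -1.83

-1.83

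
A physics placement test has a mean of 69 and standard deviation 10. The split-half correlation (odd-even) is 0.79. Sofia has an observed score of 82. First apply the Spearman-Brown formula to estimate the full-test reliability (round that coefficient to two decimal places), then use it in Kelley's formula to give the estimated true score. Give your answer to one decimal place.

80.4

Spearman-Brown: ρ = 2r/(1 + r) = 2(0.79)/(1 + 0.79) = 1.580/1.79 = 0.8827 → 0.88
T̂ = 0.88(82) + 0.12(69) = 72.16 + 8.28 = 80.44 → 80.4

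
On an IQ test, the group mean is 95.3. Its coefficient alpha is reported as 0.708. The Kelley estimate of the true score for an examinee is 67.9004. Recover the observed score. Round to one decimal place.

T̂ = ρX + (1 − ρ)μ  ⇒  X = (T̂ − (1 − ρ)μ) / ρ
X = (67.9004 − 0.292 × 95.3) / 0.708 = (67.9004 − 27.8276) / 0.708 = 40.0728 / 0.708 = 56.600

56.6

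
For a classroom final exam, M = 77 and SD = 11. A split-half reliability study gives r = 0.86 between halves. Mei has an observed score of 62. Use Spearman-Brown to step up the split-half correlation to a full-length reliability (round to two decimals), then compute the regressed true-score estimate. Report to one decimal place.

63.2

Spearman-Brown: ρ = 2r/(1 + r) = 2(0.86)/(1 + 0.86) = 1.720/1.86 = 0.9247 → 0.92
T̂ = 0.92(62) + 0.08(77) = 57.04 + 6.16 = 63.20 → 63.2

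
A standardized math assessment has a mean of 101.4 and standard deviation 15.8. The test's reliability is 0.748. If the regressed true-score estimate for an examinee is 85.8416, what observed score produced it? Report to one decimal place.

T̂ = ρX + (1 − ρ)μ  ⇒  X = (T̂ − (1 − ρ)μ) / ρ
X = (85.8416 − 0.252 × 101.4) / 0.748 = (85.8416 − 25.5528) / 0.748 = 60.2888 / 0.748 = 80.600

80.6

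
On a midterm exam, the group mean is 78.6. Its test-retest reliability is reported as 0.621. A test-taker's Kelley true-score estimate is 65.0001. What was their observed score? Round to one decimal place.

56.7

T̂ = ρX + (1 − ρ)μ  ⇒  X = (T̂ − (1 − ρ)μ) / ρ
X = (65.0001 − 0.379 × 78.6) / 0.621 = (65.0001 − 29.7894) / 0.621 = 35.2107 / 0.621 = 56.700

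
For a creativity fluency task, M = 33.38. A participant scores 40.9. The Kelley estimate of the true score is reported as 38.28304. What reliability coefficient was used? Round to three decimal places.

0.652

T̂ = ρX + (1 − ρ)μ  ⇒  T̂ − μ = ρ(X − μ)
ρ = (T̂ − μ)/(X − μ) = (38.28304 − 33.38) / (40.9 − 33.38) = 4.90304 / 7.52 = 0.65200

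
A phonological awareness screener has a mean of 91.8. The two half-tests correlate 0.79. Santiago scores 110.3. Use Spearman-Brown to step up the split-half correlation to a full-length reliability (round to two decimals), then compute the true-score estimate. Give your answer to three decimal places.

Spearman-Brown: ρ = 2r/(1 + r) = 2(0.79)/(1 + 0.79) = 1.580/1.79 = 0.8827 → 0.88
T̂ = ρX + (1 − ρ)μ
  = 0.88 × 110.3 + 0.12 × 91.8
  = 97.064 + 11.016
  = 108.0800
  ≈ 108.080

108.080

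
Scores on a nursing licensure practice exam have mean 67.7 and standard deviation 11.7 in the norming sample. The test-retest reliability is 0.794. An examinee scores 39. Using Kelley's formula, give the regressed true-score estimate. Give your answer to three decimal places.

44.912

T̂ = 0.794(39) + 0.206(67.7) = 30.966 + 13.9462 = 44.9122 → 44.912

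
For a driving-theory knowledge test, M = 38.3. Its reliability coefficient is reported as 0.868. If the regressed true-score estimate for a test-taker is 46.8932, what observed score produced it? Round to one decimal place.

48.2

T̂ = ρX + (1 − ρ)μ  ⇒  X = (T̂ − (1 − ρ)μ) / ρ
X = (46.8932 − 0.132 × 38.3) / 0.868 = (46.8932 − 5.0556) / 0.868 = 41.8376 / 0.868 = 48.200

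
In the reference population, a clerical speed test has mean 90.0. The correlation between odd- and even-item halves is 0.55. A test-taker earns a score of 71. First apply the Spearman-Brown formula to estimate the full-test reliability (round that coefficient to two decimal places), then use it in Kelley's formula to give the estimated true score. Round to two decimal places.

76.51

Spearman-Brown: ρ = 2r/(1 + r) = 2(0.55)/(1 + 0.55) = 1.100/1.55 = 0.7097 → 0.71
T̂ = ρX + (1 − ρ)μ
  = 0.71 × 71 + 0.29 × 90.0
  = 50.41 + 26.100
  = 76.510
  ≈ 76.51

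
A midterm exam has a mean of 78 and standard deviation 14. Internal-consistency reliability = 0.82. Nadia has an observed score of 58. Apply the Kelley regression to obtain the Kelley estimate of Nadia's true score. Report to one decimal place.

T̂ = ρX + (1 − ρ)μ
  = 0.82 × 58 + 0.18 × 78
  = 47.56 + 14.04
  = 61.60
  ≈ 61.6

61.6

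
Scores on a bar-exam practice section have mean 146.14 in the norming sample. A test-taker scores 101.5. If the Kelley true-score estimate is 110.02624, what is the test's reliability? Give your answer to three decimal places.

T̂ = ρX + (1 − ρ)μ  ⇒  T̂ − μ = ρ(X − μ)
ρ = (T̂ − μ)/(X − μ) = (110.02624 − 146.14) / (101.5 − 146.14) = -36.11376 / -44.64 = 0.80900

0.809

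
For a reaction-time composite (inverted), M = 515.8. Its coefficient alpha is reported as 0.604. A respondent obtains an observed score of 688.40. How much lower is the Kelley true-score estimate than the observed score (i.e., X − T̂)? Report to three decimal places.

Regress the observed score toward the mean by the unreliability: T̂ = 0.604·688.40 + 0.396·515.8 = 415.79360 + 204.2568 = 620.05040.
X − T̂ = 688.40 − 620.0504 = 68.3496 → 68.350

68.350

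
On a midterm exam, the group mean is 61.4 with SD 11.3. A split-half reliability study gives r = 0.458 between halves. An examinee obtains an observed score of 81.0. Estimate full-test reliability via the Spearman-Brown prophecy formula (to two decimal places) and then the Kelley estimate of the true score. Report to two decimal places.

73.75

Spearman-Brown: ρ = 2r/(1 + r) = 2(0.458)/(1 + 0.458) = 0.9160/1.458 = 0.6283 → 0.63
T̂ = 0.63(81.0) + 0.37(61.4) = 51.030 + 22.718 = 73.748 → 73.75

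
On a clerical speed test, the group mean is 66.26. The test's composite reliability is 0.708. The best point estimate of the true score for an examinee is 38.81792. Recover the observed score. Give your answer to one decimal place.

27.5

T̂ = ρX + (1 − ρ)μ  ⇒  X = (T̂ − (1 − ρ)μ) / ρ
X = (38.81792 − 0.292 × 66.26) / 0.708 = (38.81792 − 19.34792) / 0.708 = 19.47000 / 0.708 = 27.500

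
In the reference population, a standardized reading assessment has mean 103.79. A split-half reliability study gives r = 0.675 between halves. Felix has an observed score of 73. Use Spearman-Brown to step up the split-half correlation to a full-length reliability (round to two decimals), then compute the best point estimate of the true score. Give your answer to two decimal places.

Spearman-Brown: ρ = 2r/(1 + r) = 2(0.675)/(1 + 0.675) = 1.3500/1.675 = 0.8060 → 0.81
T̂ = 0.81(73) + 0.19(103.79) = 59.13 + 19.7201 = 78.850 → 78.85

78.85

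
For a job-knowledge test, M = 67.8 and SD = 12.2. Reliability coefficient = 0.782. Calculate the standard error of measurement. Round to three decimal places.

5.696

SEM = SD · √(1 − ρ) = 12.2 × √0.218 = 12.2 × 0.4669 = 5.6962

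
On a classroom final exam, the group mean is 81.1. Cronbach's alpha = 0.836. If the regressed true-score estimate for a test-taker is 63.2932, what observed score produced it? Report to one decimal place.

T̂ = ρX + (1 − ρ)μ  ⇒  X = (T̂ − (1 − ρ)μ) / ρ
X = (63.2932 − 0.164 × 81.1) / 0.836 = (63.2932 − 13.3004) / 0.836 = 49.9928 / 0.836 = 59.800

59.8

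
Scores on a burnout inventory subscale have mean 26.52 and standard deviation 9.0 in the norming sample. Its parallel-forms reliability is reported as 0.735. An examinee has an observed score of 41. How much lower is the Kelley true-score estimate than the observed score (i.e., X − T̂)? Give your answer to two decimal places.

Kelley's formula gives T̂ = 0.735·41 + 0.265·26.52 = 30.135 + 7.02780 = 37.1628.
X − T̂ = 41 − 37.163 = 3.837 → 3.84

3.84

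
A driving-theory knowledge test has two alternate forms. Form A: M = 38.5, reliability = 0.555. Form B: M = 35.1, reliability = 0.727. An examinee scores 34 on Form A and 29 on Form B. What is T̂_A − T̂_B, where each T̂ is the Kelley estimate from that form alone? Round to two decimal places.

5.34

T̂_A = 0.555(34) + 0.445(38.5) = 36.0025
T̂_B = 0.727(29) + 0.273(35.1) = 30.6653
T̂_A − T̂_B = 5.3372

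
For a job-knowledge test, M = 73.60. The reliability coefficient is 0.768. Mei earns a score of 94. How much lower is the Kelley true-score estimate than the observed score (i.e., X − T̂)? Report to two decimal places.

4.73

T̂ = ρX + (1 − ρ)μ
  = 0.768 × 94 + 0.232 × 73.60
  = 72.192 + 17.07520
  = 89.2672
  ≈ 89.267
X − T̂ = 94 − 89.267 = 4.733 → 4.73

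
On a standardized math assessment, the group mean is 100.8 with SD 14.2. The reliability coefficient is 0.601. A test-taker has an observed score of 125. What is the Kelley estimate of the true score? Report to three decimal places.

115.344

T̂ = 0.601(125) + 0.399(100.8) = 75.125 + 40.2192 = 115.3442 → 115.344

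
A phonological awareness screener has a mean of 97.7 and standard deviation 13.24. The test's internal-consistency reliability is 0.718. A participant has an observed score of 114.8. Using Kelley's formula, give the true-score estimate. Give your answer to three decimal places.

109.978

T̂ = ρX + (1 − ρ)μ
  = 0.718 × 114.8 + 0.282 × 97.7
  = 82.4264 + 27.5514
  = 109.9778
  ≈ 109.978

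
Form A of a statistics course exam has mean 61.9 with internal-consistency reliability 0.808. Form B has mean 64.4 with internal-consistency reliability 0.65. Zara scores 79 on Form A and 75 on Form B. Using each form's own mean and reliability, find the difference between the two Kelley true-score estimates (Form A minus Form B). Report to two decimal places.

T̂_A = 0.808(79) + 0.192(61.9) = 75.7168
T̂_B = 0.65(75) + 0.35(64.4) = 71.2900
T̂_A − T̂_B = 4.4268

4.43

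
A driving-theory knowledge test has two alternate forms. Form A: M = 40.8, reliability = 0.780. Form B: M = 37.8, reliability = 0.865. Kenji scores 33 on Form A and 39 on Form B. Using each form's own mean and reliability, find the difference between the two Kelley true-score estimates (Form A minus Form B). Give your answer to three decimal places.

T̂_A = 0.780(33) + 0.220(40.8) = 34.71600
T̂_B = 0.865(39) + 0.135(37.8) = 38.83800
T̂_A − T̂_B = -4.12200

-4.122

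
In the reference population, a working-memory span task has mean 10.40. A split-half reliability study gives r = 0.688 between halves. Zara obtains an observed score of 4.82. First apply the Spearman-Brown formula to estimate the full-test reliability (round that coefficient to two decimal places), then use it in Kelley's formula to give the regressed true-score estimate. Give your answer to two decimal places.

5.82

Spearman-Brown: ρ = 2r/(1 + r) = 2(0.688)/(1 + 0.688) = 1.3760/1.688 = 0.8152 → 0.82
T̂ = ρX + (1 − ρ)μ
  = 0.82 × 4.82 + 0.18 × 10.40
  = 3.9524 + 1.8720
  = 5.824
  ≈ 5.82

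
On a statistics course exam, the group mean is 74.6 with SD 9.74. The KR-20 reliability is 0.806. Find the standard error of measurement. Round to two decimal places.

SEM = SD · √(1 − ρ) = 9.74 × √0.194 = 9.74 × 0.4405 = 4.290

4.29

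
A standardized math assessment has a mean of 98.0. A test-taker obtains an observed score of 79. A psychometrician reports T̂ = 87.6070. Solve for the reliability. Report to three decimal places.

0.547

T̂ = ρX + (1 − ρ)μ  ⇒  T̂ − μ = ρ(X − μ)
ρ = (T̂ − μ)/(X − μ) = (87.6070 − 98.0) / (79 − 98.0) = -10.3930 / -19.0 = 0.54700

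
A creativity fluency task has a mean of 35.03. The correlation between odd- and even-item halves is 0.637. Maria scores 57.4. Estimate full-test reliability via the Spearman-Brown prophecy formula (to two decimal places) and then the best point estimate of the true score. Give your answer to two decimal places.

Spearman-Brown: ρ = 2r/(1 + r) = 2(0.637)/(1 + 0.637) = 1.2740/1.637 = 0.7783 → 0.78
Weight the observed score by reliability and the mean by (1 − reliability): T̂ = 0.78·57.4 + 0.22·35.03 = 44.772 + 7.7066 = 52.479.

52.48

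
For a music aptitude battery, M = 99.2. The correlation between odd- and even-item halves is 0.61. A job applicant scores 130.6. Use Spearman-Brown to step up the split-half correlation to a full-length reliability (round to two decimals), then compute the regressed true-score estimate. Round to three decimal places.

123.064

Spearman-Brown: ρ = 2r/(1 + r) = 2(0.61)/(1 + 0.61) = 1.220/1.61 = 0.7578 → 0.76
Weight the observed score by reliability and the mean by (1 − reliability): T̂ = 0.76·130.6 + 0.24·99.2 = 99.256 + 23.808 = 123.0640.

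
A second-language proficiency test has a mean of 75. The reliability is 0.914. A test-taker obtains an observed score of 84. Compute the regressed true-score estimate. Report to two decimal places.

83.23

Regress the observed score toward the mean by the unreliability: T̂ = 0.914·84 + 0.086·75 = 76.776 + 6.450 = 83.226.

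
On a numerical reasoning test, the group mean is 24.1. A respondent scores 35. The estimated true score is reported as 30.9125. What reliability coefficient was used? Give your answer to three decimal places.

0.625

T̂ = ρX + (1 − ρ)μ  ⇒  T̂ − μ = ρ(X − μ)
ρ = (T̂ − μ)/(X − μ) = (30.9125 − 24.1) / (35 − 24.1) = 6.8125 / 10.9 = 0.62500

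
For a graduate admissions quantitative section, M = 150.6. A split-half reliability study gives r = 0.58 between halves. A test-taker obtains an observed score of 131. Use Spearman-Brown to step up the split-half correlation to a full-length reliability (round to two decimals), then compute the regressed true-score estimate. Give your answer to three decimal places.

136.292

Spearman-Brown: ρ = 2r/(1 + r) = 2(0.58)/(1 + 0.58) = 1.160/1.58 = 0.7342 → 0.73
Weight the observed score by reliability and the mean by (1 − reliability): T̂ = 0.73·131 + 0.27·150.6 = 95.63 + 40.662 = 136.2920.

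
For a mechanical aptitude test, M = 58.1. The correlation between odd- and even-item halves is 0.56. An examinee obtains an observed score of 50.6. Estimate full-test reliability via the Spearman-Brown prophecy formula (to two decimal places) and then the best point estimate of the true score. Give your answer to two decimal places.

Spearman-Brown: ρ = 2r/(1 + r) = 2(0.56)/(1 + 0.56) = 1.120/1.56 = 0.7179 → 0.72
T̂ = 0.72(50.6) + 0.28(58.1) = 36.432 + 16.268 = 52.700 → 52.70

52.70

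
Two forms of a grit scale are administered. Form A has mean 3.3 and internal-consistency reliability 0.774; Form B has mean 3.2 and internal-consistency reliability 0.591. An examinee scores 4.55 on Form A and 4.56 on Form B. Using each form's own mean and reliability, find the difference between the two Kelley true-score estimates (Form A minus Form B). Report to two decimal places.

T̂_A = 0.774(4.55) + 0.226(3.3) = 4.2675
T̂_B = 0.591(4.56) + 0.409(3.2) = 4.0038
T̂_A − T̂_B = 0.2637

0.26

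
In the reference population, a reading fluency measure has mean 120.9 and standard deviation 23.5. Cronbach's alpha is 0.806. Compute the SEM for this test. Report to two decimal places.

SEM = SD · √(1 − ρ) = 23.5 × √0.194 = 23.5 × 0.4405 = 10.351

10.35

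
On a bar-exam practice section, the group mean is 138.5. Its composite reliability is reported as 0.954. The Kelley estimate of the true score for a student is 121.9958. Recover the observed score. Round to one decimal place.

T̂ = ρX + (1 − ρ)μ  ⇒  X = (T̂ − (1 − ρ)μ) / ρ
X = (121.9958 − 0.046 × 138.5) / 0.954 = (121.9958 − 6.3710) / 0.954 = 115.6248 / 0.954 = 121.200

121.2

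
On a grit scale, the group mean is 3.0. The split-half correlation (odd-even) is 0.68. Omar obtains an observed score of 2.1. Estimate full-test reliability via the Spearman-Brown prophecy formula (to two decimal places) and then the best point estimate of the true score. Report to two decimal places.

2.27

Spearman-Brown: ρ = 2r/(1 + r) = 2(0.68)/(1 + 0.68) = 1.360/1.68 = 0.8095 → 0.81
T̂ = ρX + (1 − ρ)μ
  = 0.81 × 2.1 + 0.19 × 3.0
  = 1.701 + 0.570
  = 2.271
  ≈ 2.27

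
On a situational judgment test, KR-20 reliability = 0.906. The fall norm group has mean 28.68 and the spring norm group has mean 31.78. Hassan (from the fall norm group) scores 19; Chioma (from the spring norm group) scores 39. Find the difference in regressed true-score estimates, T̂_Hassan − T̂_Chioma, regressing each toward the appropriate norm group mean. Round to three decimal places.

-18.411

T̂_Hassan = 0.906(19) + 0.094(28.68) = 19.90992
T̂_Chioma = 0.906(39) + 0.094(31.78) = 38.32132
Difference = 19.90992 − 38.32132 = -18.41140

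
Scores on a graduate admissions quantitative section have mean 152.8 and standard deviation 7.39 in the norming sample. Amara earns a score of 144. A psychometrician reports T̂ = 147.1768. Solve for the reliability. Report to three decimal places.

T̂ = ρX + (1 − ρ)μ  ⇒  T̂ − μ = ρ(X − μ)
ρ = (T̂ − μ)/(X − μ) = (147.1768 − 152.8) / (144 − 152.8) = -5.6232 / -8.8 = 0.63900

0.639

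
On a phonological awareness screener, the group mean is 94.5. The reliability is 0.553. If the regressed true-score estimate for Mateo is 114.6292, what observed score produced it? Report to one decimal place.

T̂ = ρX + (1 − ρ)μ  ⇒  X = (T̂ − (1 − ρ)μ) / ρ
X = (114.6292 − 0.447 × 94.5) / 0.553 = (114.6292 − 42.2415) / 0.553 = 72.3877 / 0.553 = 130.900

130.9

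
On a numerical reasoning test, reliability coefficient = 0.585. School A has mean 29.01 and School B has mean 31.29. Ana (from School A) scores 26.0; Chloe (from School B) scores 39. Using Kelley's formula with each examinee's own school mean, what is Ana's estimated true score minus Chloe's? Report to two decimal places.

T̂_Ana = 0.585(26.0) + 0.415(29.01) = 27.2492
T̂_Chloe = 0.585(39) + 0.415(31.29) = 35.8003
Difference = 27.2492 − 35.8003 = -8.5512

-8.55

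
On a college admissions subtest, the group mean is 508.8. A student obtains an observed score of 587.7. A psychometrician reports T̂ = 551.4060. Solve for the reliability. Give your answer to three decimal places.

0.540

T̂ = ρX + (1 − ρ)μ  ⇒  T̂ − μ = ρ(X − μ)
ρ = (T̂ − μ)/(X − μ) = (551.4060 − 508.8) / (587.7 − 508.8) = 42.6060 / 78.9 = 0.54000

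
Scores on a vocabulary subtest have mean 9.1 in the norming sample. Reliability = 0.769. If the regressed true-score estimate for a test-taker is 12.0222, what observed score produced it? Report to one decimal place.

12.9

T̂ = ρX + (1 − ρ)μ  ⇒  X = (T̂ − (1 − ρ)μ) / ρ
X = (12.0222 − 0.231 × 9.1) / 0.769 = (12.0222 − 2.1021) / 0.769 = 9.9201 / 0.769 = 12.900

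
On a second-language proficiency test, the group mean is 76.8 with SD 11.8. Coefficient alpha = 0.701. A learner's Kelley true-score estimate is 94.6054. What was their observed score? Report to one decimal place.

102.2

T̂ = ρX + (1 − ρ)μ  ⇒  X = (T̂ − (1 − ρ)μ) / ρ
X = (94.6054 − 0.299 × 76.8) / 0.701 = (94.6054 − 22.9632) / 0.701 = 71.6422 / 0.701 = 102.200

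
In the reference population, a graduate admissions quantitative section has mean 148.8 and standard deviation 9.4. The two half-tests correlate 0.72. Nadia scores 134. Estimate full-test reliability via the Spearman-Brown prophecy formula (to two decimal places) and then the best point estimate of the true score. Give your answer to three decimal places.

136.368

Spearman-Brown: ρ = 2r/(1 + r) = 2(0.72)/(1 + 0.72) = 1.440/1.72 = 0.8372 → 0.84
Regress the observed score toward the mean by the unreliability: T̂ = 0.84·134 + 0.16·148.8 = 112.56 + 23.808 = 136.3680.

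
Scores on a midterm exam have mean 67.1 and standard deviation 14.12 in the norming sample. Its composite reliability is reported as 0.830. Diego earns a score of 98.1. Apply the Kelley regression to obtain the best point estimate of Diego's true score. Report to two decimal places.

92.83

T̂ = 0.830(98.1) + 0.170(67.1) = 81.4230 + 11.4070 = 92.830 → 92.83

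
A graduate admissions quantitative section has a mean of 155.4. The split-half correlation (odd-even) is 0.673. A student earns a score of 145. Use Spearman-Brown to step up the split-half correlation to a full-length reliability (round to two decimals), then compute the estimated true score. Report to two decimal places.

147.08

Spearman-Brown: ρ = 2r/(1 + r) = 2(0.673)/(1 + 0.673) = 1.3460/1.673 = 0.8045 → 0.80
T̂ = ρX + (1 − ρ)μ
  = 0.80 × 145 + 0.20 × 155.4
  = 116.00 + 31.080
  = 147.080
  ≈ 147.08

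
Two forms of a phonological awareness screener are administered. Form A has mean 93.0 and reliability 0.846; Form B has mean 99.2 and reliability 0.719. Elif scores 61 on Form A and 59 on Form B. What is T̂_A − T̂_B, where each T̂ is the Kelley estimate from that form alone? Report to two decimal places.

-4.37

T̂_A = 0.846(61) + 0.154(93.0) = 65.9280
T̂_B = 0.719(59) + 0.281(99.2) = 70.2962
T̂_A − T̂_B = -4.3682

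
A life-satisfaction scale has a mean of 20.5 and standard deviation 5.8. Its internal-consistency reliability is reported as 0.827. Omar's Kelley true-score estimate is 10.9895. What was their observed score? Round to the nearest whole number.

T̂ = ρX + (1 − ρ)μ  ⇒  X = (T̂ − (1 − ρ)μ) / ρ
X = (10.9895 − 0.173 × 20.5) / 0.827 = (10.9895 − 3.5465) / 0.827 = 7.4430 / 0.827 = 9.00

9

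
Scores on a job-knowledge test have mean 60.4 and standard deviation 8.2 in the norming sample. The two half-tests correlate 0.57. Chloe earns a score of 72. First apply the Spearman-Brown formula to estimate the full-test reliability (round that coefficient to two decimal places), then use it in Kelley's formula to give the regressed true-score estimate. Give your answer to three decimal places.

68.868

Spearman-Brown: ρ = 2r/(1 + r) = 2(0.57)/(1 + 0.57) = 1.140/1.57 = 0.7261 → 0.73
T̂ = ρX + (1 − ρ)μ
  = 0.73 × 72 + 0.27 × 60.4
  = 52.56 + 16.308
  = 68.8680
  ≈ 68.868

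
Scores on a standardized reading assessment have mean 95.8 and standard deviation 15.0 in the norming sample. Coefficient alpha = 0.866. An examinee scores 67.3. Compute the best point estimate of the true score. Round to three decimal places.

T̂ = ρX + (1 − ρ)μ
  = 0.866 × 67.3 + 0.134 × 95.8
  = 58.2818 + 12.8372
  = 71.1190
  ≈ 71.119

71.119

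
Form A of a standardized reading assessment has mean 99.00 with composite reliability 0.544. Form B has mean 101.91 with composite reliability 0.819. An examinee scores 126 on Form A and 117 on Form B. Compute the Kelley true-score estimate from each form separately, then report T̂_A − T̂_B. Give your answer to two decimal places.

-0.58

T̂_A = 0.544(126) + 0.456(99.00) = 113.6880
T̂_B = 0.819(117) + 0.181(101.91) = 114.2687
T̂_A − T̂_B = -0.5807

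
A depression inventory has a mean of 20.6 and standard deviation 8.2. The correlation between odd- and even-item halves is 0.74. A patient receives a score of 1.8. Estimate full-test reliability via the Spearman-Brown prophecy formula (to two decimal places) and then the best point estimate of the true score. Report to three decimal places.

4.620

Spearman-Brown: ρ = 2r/(1 + r) = 2(0.74)/(1 + 0.74) = 1.480/1.74 = 0.8506 → 0.85
Weight the observed score by reliability and the mean by (1 − reliability): T̂ = 0.85·1.8 + 0.15·20.6 = 1.530 + 3.090 = 4.6200.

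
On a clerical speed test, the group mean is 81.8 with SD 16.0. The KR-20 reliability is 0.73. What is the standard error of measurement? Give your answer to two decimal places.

8.31

SEM = SD · √(1 − ρ) = 16.0 × √0.27 = 16.0 × 0.5196 = 8.314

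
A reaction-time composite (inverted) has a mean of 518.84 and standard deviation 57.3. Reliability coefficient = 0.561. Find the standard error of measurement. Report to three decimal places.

SEM = SD · √(1 − ρ) = 57.3 × √0.439 = 57.3 × 0.6626 = 37.9653

37.965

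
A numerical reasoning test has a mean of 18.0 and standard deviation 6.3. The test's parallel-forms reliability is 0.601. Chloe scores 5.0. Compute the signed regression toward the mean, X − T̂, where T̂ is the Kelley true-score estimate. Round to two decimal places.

T̂ = 0.601(5.0) + 0.399(18.0) = 3.0050 + 7.1820 = 10.1870 → 10.187
X − T̂ = 5.0 − 10.187 = -5.187 → -5.19

-5.19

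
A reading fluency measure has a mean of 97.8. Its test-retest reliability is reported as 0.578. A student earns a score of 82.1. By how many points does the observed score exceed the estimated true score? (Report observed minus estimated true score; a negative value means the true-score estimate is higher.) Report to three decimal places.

-6.625

Regress the observed score toward the mean by the unreliability: T̂ = 0.578·82.1 + 0.422·97.8 = 47.4538 + 41.2716 = 88.72540.
X − T̂ = 82.1 − 88.7254 = -6.6254 → -6.625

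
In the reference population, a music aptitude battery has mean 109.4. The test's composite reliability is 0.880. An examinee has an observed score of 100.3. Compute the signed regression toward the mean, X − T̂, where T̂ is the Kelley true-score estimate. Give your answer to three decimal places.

-1.092

T̂ = 0.880(100.3) + 0.120(109.4) = 88.2640 + 13.1280 = 101.39200 → 101.3920
X − T̂ = 100.3 − 101.3920 = -1.0920 → -1.092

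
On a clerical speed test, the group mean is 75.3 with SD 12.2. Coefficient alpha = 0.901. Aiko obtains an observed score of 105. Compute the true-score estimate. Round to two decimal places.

102.06

T̂ = ρX + (1 − ρ)μ
  = 0.901 × 105 + 0.099 × 75.3
  = 94.605 + 7.4547
  = 102.060
  ≈ 102.06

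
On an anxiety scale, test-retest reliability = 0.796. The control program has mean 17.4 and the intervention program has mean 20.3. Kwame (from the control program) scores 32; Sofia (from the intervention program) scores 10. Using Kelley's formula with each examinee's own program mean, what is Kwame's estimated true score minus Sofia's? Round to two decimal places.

T̂_Kwame = 0.796(32) + 0.204(17.4) = 29.0216
T̂_Sofia = 0.796(10) + 0.204(20.3) = 12.1012
Difference = 29.0216 − 12.1012 = 16.9204

16.92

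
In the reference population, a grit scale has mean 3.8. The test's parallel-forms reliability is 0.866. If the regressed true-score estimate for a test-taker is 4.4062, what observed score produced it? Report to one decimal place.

4.5

T̂ = ρX + (1 − ρ)μ  ⇒  X = (T̂ − (1 − ρ)μ) / ρ
X = (4.4062 − 0.134 × 3.8) / 0.866 = (4.4062 − 0.5092) / 0.866 = 3.8970 / 0.866 = 4.500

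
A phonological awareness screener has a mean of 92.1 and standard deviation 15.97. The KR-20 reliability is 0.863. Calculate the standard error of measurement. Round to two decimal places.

SEM = SD · √(1 − ρ) = 15.97 × √0.137 = 15.97 × 0.3701 = 5.911

5.91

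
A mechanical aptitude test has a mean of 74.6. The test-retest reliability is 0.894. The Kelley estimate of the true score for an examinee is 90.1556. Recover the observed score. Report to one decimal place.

T̂ = ρX + (1 − ρ)μ  ⇒  X = (T̂ − (1 − ρ)μ) / ρ
X = (90.1556 − 0.106 × 74.6) / 0.894 = (90.1556 − 7.9076) / 0.894 = 82.2480 / 0.894 = 92.000

92.0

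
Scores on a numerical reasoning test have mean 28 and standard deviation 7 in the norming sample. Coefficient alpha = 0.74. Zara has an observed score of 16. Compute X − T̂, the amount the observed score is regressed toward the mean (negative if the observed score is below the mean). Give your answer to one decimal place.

T̂ = 0.74(16) + 0.26(28) = 11.84 + 7.28 = 19.120 → 19.12
X − T̂ = 16 − 19.12 = -3.12 → -3.1

-3.1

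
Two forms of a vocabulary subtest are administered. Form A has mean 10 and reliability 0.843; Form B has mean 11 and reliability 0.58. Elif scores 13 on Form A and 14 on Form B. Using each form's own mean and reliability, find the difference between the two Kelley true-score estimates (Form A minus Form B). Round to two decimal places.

-0.21

T̂_A = 0.843(13) + 0.157(10) = 12.5290
T̂_B = 0.58(14) + 0.42(11) = 12.7400
T̂_A − T̂_B = -0.2110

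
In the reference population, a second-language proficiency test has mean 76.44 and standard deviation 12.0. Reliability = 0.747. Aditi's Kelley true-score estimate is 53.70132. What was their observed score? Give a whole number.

46

T̂ = ρX + (1 − ρ)μ  ⇒  X = (T̂ − (1 − ρ)μ) / ρ
X = (53.70132 − 0.253 × 76.44) / 0.747 = (53.70132 − 19.33932) / 0.747 = 34.36200 / 0.747 = 46.00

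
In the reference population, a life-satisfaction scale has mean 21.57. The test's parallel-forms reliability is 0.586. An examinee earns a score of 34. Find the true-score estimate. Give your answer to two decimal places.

28.85

Kelley's formula gives T̂ = 0.586·34 + 0.414·21.57 = 19.924 + 8.92998 = 28.854.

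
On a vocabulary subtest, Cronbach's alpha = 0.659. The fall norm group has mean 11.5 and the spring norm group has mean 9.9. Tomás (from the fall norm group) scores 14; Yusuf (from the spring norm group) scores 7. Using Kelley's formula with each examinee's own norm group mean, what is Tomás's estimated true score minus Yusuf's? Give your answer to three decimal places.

T̂_Tomás = 0.659(14) + 0.341(11.5) = 13.14750
T̂_Yusuf = 0.659(7) + 0.341(9.9) = 7.98890
Difference = 13.14750 − 7.98890 = 5.15860

5.159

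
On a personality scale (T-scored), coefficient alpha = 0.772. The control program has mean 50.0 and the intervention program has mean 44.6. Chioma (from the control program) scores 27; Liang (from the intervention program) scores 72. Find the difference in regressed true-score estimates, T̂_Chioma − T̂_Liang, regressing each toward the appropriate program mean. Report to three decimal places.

-33.509

T̂_Chioma = 0.772(27) + 0.228(50.0) = 32.24400
T̂_Liang = 0.772(72) + 0.228(44.6) = 65.75280
Difference = 32.24400 − 65.75280 = -33.50880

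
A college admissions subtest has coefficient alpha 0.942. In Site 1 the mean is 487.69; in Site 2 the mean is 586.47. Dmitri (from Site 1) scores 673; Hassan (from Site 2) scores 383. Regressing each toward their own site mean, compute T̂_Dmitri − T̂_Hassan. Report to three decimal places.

T̂_Dmitri = 0.942(673) + 0.058(487.69) = 662.25202
T̂_Hassan = 0.942(383) + 0.058(586.47) = 394.80126
Difference = 662.25202 − 394.80126 = 267.45076

267.451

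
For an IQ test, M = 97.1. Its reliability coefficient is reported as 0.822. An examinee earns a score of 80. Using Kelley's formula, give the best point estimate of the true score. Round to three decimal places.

Kelley's formula gives T̂ = 0.822·80 + 0.178·97.1 = 65.760 + 17.2838 = 83.0438.

83.044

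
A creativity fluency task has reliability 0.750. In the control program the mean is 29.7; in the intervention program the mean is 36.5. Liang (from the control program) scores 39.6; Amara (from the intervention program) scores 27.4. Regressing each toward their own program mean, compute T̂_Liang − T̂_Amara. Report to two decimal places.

7.45

T̂_Liang = 0.750(39.6) + 0.250(29.7) = 37.1250
T̂_Amara = 0.750(27.4) + 0.250(36.5) = 29.6750
Difference = 37.1250 − 29.6750 = 7.4500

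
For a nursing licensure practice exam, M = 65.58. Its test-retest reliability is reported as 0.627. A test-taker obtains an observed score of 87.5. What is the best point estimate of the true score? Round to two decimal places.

79.32

T̂ = 0.627(87.5) + 0.373(65.58) = 54.8625 + 24.46134 = 79.324 → 79.32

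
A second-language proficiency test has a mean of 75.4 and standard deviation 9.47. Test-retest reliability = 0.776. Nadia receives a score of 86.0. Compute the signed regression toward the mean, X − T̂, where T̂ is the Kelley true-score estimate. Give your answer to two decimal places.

T̂ = ρX + (1 − ρ)μ
  = 0.776 × 86.0 + 0.224 × 75.4
  = 66.7360 + 16.8896
  = 83.6256
  ≈ 83.626
X − T̂ = 86.0 − 83.626 = 2.374 → 2.37

2.37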